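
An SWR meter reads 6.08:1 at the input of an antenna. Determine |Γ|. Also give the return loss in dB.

|Γ| = (S − 1)/(S + 1) = (6.08 − 1)/(6.08 + 1) = 5.08/7.08
RL = −20·log₁₀|Γ| = −20·log₁₀(0.718)

|Γ| ≈ 0.718; return loss ≈ 2.88 dB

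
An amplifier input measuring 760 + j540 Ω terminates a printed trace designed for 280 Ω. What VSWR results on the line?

VSWR ≈ 4.22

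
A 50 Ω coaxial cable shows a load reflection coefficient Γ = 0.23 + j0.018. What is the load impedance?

Z_L = Z_0·(1 + Γ)/(1 − Γ) = 50·(1.23 + j0.018)/(0.77 − j0.018)

Z_L ≈ 79.8 + j3.03 Ω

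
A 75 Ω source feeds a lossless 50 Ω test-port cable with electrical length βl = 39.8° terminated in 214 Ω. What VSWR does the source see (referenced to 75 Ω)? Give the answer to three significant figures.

tan(βl) = 0.833
Z_in = Z_0·(Z_L + jZ_0·tanβl)/(Z_0 + jZ_L·tanβl) = 26.4 − j52.6 Ω
Γ_s = (Z_in − Z_s)/(Z_in + Z_s) = (-48.6 − j52.6)/(101 − j52.6), |Γ_s| = 0.627
VSWR = (1 + |Γ_s|)/(1 − |Γ_s|)

VSWR ≈ 4.36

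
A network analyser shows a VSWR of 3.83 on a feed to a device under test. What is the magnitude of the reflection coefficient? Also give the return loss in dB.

|Γ| ≈ 0.586; return loss ≈ 4.64 dB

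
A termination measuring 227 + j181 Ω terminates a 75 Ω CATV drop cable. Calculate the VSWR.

Γ = (Z_L − Z_0)/(Z_L + Z_0) = (152 + j181)/(302 + j181)
|Γ| = 236/352 = 0.671
VSWR = (1 + |Γ|)/(1 − |Γ|) = 1.67/0.329

VSWR ≈ 5.08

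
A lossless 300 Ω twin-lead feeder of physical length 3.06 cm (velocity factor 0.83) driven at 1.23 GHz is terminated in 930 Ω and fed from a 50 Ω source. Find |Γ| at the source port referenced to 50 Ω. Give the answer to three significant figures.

λ = v/f = 0.83·c / 1.23 GHz = 0.202 m
βl = 2π·l/λ = 2π × 0.151 = 54.4°
tan(βl) = 1.4
Z_in = Z_0·(Z_L + jZ_0·tanβl)/(Z_0 + jZ_L·tanβl) = 139 − j183 Ω
Γ_s = (Z_in − Z_s)/(Z_in + Z_s) = (88.9 − j183)/(189 − j183), |Γ_s| = 0.773

|Γ| ≈ 0.773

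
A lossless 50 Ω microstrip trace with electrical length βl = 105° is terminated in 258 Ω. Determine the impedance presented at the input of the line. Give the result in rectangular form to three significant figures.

tan(βl) = tan(105°) = -3.73
Z_in = Z_0·(Z_L + jZ_0·tanβl)/(Z_0 + jZ_L·tanβl)
     = 50·(258 − j187)/(50 − j963)

Z_in ≈ 10.4 + j12.9 Ω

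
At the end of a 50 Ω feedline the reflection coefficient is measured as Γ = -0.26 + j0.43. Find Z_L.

Z_L ≈ 21.1 + j24.3 Ω

Z_L = Z_0·(1 + Γ)/(1 − Γ) = 50·(0.74 + j0.43)/(1.26 − j0.43)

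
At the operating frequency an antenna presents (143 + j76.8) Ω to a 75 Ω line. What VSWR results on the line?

VSWR ≈ 2.6

Γ = (Z_L − Z_0)/(Z_L + Z_0) = (68 + j76.8)/(218 + j76.8)
|Γ| = 103/231 = 0.444
VSWR = (1 + |Γ|)/(1 − |Γ|) = 1.44/0.556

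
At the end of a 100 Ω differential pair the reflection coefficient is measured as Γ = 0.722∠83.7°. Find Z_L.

Z_L ≈ 35.1 + j105 Ω

Z_L = Z_0·(1 + Γ)/(1 − Γ) = 100·(1.08 + j0.718)/(0.921 − j0.718)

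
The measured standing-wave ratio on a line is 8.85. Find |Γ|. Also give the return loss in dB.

|Γ| = (S − 1)/(S + 1) = (8.85 − 1)/(8.85 + 1) = 7.85/9.85
RL = −20·log₁₀|Γ| = −20·log₁₀(0.797)

|Γ| ≈ 0.797; return loss ≈ 1.97 dB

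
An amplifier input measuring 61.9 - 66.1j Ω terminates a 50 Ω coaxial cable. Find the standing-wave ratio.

Γ = (Z_L − Z_0)/(Z_L + Z_0) = (11.9 − j66.1)/(111.9 − j66.1)
|Γ| = 67.2/130 = 0.517
VSWR = (1 + |Γ|)/(1 − |Γ|) = 1.52/0.483

VSWR ≈ 3.14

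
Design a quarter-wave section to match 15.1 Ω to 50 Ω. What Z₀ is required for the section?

Z_qwt = √(Z_0·R_L) = √(50 × 15.1) = √755

Z_qwt ≈ 27.5 Ω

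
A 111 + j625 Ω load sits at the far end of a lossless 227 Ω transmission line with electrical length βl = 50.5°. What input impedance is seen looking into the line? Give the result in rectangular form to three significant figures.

tan(βl) = tan(50.5°) = 1.21
Z_in = Z_0·(Z_L + jZ_0·tanβl)/(Z_0 + jZ_L·tanβl)
     = 227·(111 + j900)/(-531 + j135)

Z_in ≈ 47.1 − j373 Ω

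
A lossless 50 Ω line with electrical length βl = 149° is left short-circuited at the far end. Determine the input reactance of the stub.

X_in ≈ -30 Ω (capacitive)

tan(βl) = -0.601
For a short-circuited stub, Z_in = jZ_0·tan(βl)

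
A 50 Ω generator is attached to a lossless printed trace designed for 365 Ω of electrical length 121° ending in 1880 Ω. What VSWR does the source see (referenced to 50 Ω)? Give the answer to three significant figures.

VSWR ≈ 11.5

tan(βl) = -1.66
Z_in = Z_0·(Z_L + jZ_0·tanβl)/(Z_0 + jZ_L·tanβl) = 95.2 + j208 Ω
Γ_s = (Z_in − Z_s)/(Z_in + Z_s) = (45.2 + j208)/(145 + j208), |Γ_s| = 0.839
VSWR = (1 + |Γ_s|)/(1 − |Γ_s|)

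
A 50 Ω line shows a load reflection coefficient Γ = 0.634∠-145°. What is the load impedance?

Z_L = Z_0·(1 + Γ)/(1 − Γ) = 50·(0.481 − j0.364)/(1.52 + j0.364)

Z_L ≈ 12.3 − j14.9 Ω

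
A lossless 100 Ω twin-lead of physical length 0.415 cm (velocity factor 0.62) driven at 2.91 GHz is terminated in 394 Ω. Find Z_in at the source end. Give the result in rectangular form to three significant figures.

Z_in ≈ 120 − j161 Ω

λ = v/f = 0.62·c / 2.91 GHz = 0.0639 m
βl = 2π·l/λ = 2π × 0.0649 = 23.4°
tan(βl) = tan(23.4°) = 0.432
Z_in = Z_0·(Z_L + jZ_0·tanβl)/(Z_0 + jZ_L·tanβl)
     = 100·(394 + j43.2)/(100 + j170)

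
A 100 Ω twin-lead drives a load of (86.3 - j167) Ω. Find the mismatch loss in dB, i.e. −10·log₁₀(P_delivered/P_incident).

mismatch loss ≈ 2.58 dB

Γ = (-13.7 − j167)/(186.3 − j167), |Γ| = 0.67
|Γ|² = 0.449, so P_del/P_inc = 1 − |Γ|² = 0.551
ML = −10·log₁₀(1 − |Γ|²)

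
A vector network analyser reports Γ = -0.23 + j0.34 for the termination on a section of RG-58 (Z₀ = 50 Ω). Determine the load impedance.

Z_L = Z_0·(1 + Γ)/(1 − Γ) = 50·(0.77 + j0.34)/(1.23 − j0.34)

Z_L ≈ 25.5 + j20.9 Ω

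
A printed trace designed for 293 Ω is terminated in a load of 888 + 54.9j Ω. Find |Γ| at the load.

Γ = (Z_L − Z_0)/(Z_L + Z_0) = (595 + j54.9)/(1181 + j54.9)
|Γ| = 598/1180

|Γ| ≈ 0.505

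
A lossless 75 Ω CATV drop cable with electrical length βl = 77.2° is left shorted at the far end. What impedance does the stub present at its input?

Z_in ≈ +j330 Ω

tan(βl) = 4.4
For a shorted stub, Z_in = jZ_0·tan(βl)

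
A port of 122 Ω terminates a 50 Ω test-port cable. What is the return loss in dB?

RL ≈ 7.56 dB

Γ = (122 − 50)/(122 + 50) = 0.419
RL = −20·log₁₀|Γ| = −20·log₁₀(0.419)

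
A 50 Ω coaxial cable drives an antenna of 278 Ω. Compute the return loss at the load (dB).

RL ≈ 3.16 dB

Γ = (278 − 50)/(278 + 50) = 0.695
RL = −20·log₁₀|Γ| = −20·log₁₀(0.695)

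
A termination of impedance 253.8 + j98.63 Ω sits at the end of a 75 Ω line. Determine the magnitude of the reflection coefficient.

Γ = (Z_L − Z_0)/(Z_L + Z_0) = (178.8 + j98.63)/(328.8 + j98.63)
|Γ| = 204/343

|Γ| ≈ 0.595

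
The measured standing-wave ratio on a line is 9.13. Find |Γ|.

|Γ| ≈ 0.803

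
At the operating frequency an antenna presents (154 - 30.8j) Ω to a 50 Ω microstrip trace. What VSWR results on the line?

Γ = (Z_L − Z_0)/(Z_L + Z_0) = (104 − j30.8)/(204 − j30.8)
|Γ| = 108/206 = 0.526
VSWR = (1 + |Γ|)/(1 − |Γ|) = 1.53/0.474

VSWR ≈ 3.22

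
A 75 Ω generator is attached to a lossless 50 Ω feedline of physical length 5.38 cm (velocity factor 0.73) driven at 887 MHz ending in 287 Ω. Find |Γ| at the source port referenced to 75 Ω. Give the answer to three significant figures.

λ = v/f = 0.73·c / 887 MHz = 0.247 m
βl = 2π·l/λ = 2π × 0.218 = 78.4°
tan(βl) = 4.89
Z_in = Z_0·(Z_L + jZ_0·tanβl)/(Z_0 + jZ_L·tanβl) = 9.06 − j9.9 Ω
Γ_s = (Z_in − Z_s)/(Z_in + Z_s) = (-65.9 − j9.9)/(84.1 − j9.9), |Γ_s| = 0.788

|Γ| ≈ 0.788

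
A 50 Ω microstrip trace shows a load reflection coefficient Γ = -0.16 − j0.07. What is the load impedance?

Z_L ≈ 35.9 − j5.18 Ω

Z_L = Z_0·(1 + Γ)/(1 − Γ) = 50·(0.84 − j0.07)/(1.16 + j0.07)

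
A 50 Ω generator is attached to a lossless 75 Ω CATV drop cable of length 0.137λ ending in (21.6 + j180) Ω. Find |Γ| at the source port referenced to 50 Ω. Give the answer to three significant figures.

|Γ| ≈ 0.939

βl = 2π × 0.137 = 49.3°
tan(βl) = 1.16
Z_in = Z_0·(Z_L + jZ_0·tanβl)/(Z_0 + jZ_L·tanβl) = 15.3 − j146 Ω
Γ_s = (Z_in − Z_s)/(Z_in + Z_s) = (-34.7 − j146)/(65.3 − j146), |Γ_s| = 0.939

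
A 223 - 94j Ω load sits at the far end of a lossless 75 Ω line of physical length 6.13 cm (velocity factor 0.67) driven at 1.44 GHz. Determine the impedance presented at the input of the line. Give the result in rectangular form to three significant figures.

Z_in ≈ 155 + j122 Ω

λ = v/f = 0.67·c / 1.44 GHz = 0.14 m
βl = 2π·l/λ = 2π × 0.439 = 158°
tan(βl) = tan(158°) = -0.402
Z_in = Z_0·(Z_L + jZ_0·tanβl)/(Z_0 + jZ_L·tanβl)
     = 75·(223 − j124)/(37.2 − j89.6)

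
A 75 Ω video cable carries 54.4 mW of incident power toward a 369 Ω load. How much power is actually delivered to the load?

Γ = (369 − 75)/(369 + 75) = 0.662
|Γ|² = 0.438
P_refl = |Γ|²·P_inc = 23.9 mW, P_del = (1 − |Γ|²)·P_inc = 30.5 mW

P_delivered ≈ 30.5 mW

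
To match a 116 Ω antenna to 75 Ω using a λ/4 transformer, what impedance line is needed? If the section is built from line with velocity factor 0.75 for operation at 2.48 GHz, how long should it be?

Z_qwt ≈ 93.3 Ω; length ≈ 2.27 cm

Z_qwt = √(Z_0·R_L) = √(75 × 116) = √8700
λ = 0.75·c/f = 0.0907 m, so l = λ/4 = 0.0227 m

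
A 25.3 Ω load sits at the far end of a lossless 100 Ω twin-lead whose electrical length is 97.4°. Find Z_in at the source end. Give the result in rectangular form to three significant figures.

tan(βl) = tan(97.4°) = -7.7
Z_in = Z_0·(Z_L + jZ_0·tanβl)/(Z_0 + jZ_L·tanβl)
     = 100·(25.3 − j770)/(100 − j195)

Z_in ≈ 318 − j150 Ω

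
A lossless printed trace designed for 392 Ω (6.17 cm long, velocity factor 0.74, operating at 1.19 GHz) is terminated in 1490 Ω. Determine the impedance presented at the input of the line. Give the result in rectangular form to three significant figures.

Z_in ≈ 132 + j199 Ω

λ = v/f = 0.74·c / 1.19 GHz = 0.187 m
βl = 2π·l/λ = 2π × 0.331 = 119°
tan(βl) = tan(119°) = -1.8
Z_in = Z_0·(Z_L + jZ_0·tanβl)/(Z_0 + jZ_L·tanβl)
     = 392·(1490 − j705)/(392 − j2680)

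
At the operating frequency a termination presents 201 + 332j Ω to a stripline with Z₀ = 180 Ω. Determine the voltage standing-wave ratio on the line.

VSWR ≈ 4.85

Γ = (Z_L − Z_0)/(Z_L + Z_0) = (21 + j332)/(381 + j332)
|Γ| = 333/505 = 0.658
VSWR = (1 + |Γ|)/(1 − |Γ|) = 1.66/0.342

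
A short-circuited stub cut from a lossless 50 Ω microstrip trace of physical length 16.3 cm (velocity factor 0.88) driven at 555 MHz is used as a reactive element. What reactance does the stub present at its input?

X_in ≈ -75.9 Ω (capacitive)

λ = v/f = 0.88·c / 555 MHz = 0.476 m
βl = 2π·l/λ = 2π × 0.343 = 123°
tan(βl) = -1.52
For a short-circuited stub, Z_in = jZ_0·tan(βl)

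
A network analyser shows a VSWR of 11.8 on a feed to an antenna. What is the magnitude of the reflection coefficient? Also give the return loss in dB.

|Γ| ≈ 0.844; return loss ≈ 1.48 dB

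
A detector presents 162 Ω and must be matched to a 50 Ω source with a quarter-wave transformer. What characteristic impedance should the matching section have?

Z_qwt = √(Z_0·R_L) = √(50 × 162) = √8100

Z_qwt ≈ 90 Ω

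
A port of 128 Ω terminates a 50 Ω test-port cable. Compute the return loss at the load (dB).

RL ≈ 7.17 dB

Γ = (128 − 50)/(128 + 50) = 0.438
RL = −20·log₁₀|Γ| = −20·log₁₀(0.438)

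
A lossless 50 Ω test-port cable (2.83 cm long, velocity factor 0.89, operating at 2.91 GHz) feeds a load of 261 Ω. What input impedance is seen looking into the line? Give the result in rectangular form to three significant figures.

λ = v/f = 0.89·c / 2.91 GHz = 0.0918 m
βl = 2π·l/λ = 2π × 0.308 = 111°
tan(βl) = tan(111°) = -2.6
Z_in = Z_0·(Z_L + jZ_0·tanβl)/(Z_0 + jZ_L·tanβl)
     = 50·(261 − j130)/(50 − j679)

Z_in ≈ 10.9 + j18.4 Ω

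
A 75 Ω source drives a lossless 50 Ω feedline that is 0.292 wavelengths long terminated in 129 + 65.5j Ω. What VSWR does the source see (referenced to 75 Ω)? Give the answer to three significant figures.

VSWR ≈ 4.98

βl = 2π × 0.292 = 105°
tan(βl) = -3.7
Z_in = Z_0·(Z_L + jZ_0·tanβl)/(Z_0 + jZ_L·tanβl) = 15.1 + j4.25 Ω
Γ_s = (Z_in − Z_s)/(Z_in + Z_s) = (-59.9 + j4.25)/(90.1 + j4.25), |Γ_s| = 0.665
VSWR = (1 + |Γ_s|)/(1 − |Γ_s|)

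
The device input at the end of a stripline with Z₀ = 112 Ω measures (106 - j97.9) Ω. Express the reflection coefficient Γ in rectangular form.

Γ = (Z_L − Z_0)/(Z_L + Z_0) = (-6 − j97.9)/(218 − j97.9)

Γ ≈ 0.145 − j0.384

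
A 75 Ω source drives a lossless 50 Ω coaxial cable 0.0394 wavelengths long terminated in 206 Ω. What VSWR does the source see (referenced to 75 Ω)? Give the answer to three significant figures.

βl = 2π × 0.0394 = 14.2°
tan(βl) = 0.253
Z_in = Z_0·(Z_L + jZ_0·tanβl)/(Z_0 + jZ_L·tanβl) = 105 − j96.9 Ω
Γ_s = (Z_in − Z_s)/(Z_in + Z_s) = (30.1 − j96.9)/(180 − j96.9), |Γ_s| = 0.496
VSWR = (1 + |Γ_s|)/(1 − |Γ_s|)

VSWR ≈ 2.97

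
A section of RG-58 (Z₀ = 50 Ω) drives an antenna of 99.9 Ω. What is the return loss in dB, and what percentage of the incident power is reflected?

RL ≈ 9.55 dB; 11.1% of incident power reflected

Γ = (99.9 − 50)/(99.9 + 50) = 0.333
RL = −20·log₁₀(0.333) = 9.55 dB
P_refl/P_inc = |Γ|² = 0.111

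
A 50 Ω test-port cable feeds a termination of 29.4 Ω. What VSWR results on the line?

VSWR ≈ 1.7

For a purely resistive load, VSWR = R_L/Z_0 or Z_0/R_L (whichever > 1) = 50/29.4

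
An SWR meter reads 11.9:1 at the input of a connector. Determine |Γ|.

|Γ| ≈ 0.845

|Γ| = (S − 1)/(S + 1) = (11.9 − 1)/(11.9 + 1) = 10.9/12.9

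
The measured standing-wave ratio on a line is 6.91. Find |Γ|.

|Γ| ≈ 0.747

|Γ| = (S − 1)/(S + 1) = (6.91 − 1)/(6.91 + 1) = 5.91/7.91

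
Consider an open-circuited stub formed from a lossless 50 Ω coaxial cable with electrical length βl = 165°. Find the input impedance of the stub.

tan(βl) = -0.268
For an open-circuited stub, Z_in = −jZ_0·cot(βl) = −jZ_0/tan(βl)

Z_in ≈ +j187 Ω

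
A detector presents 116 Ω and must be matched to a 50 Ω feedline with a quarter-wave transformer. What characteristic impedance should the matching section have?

Z_qwt ≈ 76.2 Ω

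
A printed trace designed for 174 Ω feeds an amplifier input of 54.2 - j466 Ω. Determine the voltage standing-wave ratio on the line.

VSWR ≈ 26.5

Γ = (Z_L − Z_0)/(Z_L + Z_0) = (-119.8 − j466)/(228.2 − j466)
|Γ| = 481/519 = 0.927
VSWR = (1 + |Γ|)/(1 − |Γ|) = 1.93/0.0727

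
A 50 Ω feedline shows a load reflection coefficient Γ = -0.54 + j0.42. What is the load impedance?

Z_L = Z_0·(1 + Γ)/(1 − Γ) = 50·(0.46 + j0.42)/(1.54 − j0.42)

Z_L ≈ 10.4 + j16.5 Ω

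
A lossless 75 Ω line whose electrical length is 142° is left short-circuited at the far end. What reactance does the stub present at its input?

X_in ≈ -58.6 Ω (capacitive)

tan(βl) = -0.781
For a short-circuited stub, Z_in = jZ_0·tan(βl)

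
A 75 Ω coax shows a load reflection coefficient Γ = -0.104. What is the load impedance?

Z_L ≈ 60.9 Ω

Z_L = Z_0·(1 + Γ)/(1 − Γ) = 75·(0.896)/(1.1)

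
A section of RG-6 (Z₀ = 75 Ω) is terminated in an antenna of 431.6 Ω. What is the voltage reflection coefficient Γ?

Γ = 0.704

Γ = (Z_L − Z_0)/(Z_L + Z_0) = (431.6 − 75)/(431.6 + 75) = 356.6/506.6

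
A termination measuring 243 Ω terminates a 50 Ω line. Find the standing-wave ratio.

VSWR ≈ 4.86

Γ = (243 − 50)/(243 + 50) = 0.659
VSWR = (1 + 0.659)/(1 − 0.659)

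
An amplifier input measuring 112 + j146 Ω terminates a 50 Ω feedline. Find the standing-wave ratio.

VSWR ≈ 6.34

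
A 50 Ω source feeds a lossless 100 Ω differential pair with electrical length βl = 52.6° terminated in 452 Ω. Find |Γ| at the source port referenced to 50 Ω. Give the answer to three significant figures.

|Γ| ≈ 0.66

tan(βl) = 1.31
Z_in = Z_0·(Z_L + jZ_0·tanβl)/(Z_0 + jZ_L·tanβl) = 34.1 − j70.7 Ω
Γ_s = (Z_in − Z_s)/(Z_in + Z_s) = (-15.9 − j70.7)/(84.1 − j70.7), |Γ_s| = 0.66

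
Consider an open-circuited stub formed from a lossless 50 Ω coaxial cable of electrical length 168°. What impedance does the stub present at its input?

Z_in ≈ +j235 Ω

tan(βl) = -0.213
For an open-circuited stub, Z_in = −jZ_0·cot(βl) = −jZ_0/tan(βl)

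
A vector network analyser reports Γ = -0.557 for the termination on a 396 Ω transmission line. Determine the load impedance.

Z_L ≈ 113 Ω

Z_L = Z_0·(1 + Γ)/(1 − Γ) = 396·(0.443)/(1.56)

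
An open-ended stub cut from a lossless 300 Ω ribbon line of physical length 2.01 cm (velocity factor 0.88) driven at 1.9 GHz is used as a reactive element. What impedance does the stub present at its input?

Z_in ≈ −j234 Ω

λ = v/f = 0.88·c / 1.9 GHz = 0.139 m
βl = 2π·l/λ = 2π × 0.145 = 52.1°
tan(βl) = 1.28
For an open-ended stub, Z_in = −jZ_0·cot(βl) = −jZ_0/tan(βl)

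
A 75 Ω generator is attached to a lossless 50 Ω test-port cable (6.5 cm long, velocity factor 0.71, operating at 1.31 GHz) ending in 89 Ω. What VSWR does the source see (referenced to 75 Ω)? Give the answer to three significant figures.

VSWR ≈ 1.84

λ = v/f = 0.71·c / 1.31 GHz = 0.163 m
βl = 2π·l/λ = 2π × 0.4 = 144°
tan(βl) = -0.729
Z_in = Z_0·(Z_L + jZ_0·tanβl)/(Z_0 + jZ_L·tanβl) = 50.8 + j29.5 Ω
Γ_s = (Z_in − Z_s)/(Z_in + Z_s) = (-24.2 + j29.5)/(126 + j29.5), |Γ_s| = 0.295
VSWR = (1 + |Γ_s|)/(1 − |Γ_s|)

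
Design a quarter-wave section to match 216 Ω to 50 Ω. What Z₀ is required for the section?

Z_qwt ≈ 104 Ω

Z_qwt = √(Z_0·R_L) = √(50 × 216) = √10800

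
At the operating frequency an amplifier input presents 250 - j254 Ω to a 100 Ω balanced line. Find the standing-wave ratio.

Γ = (Z_L − Z_0)/(Z_L + Z_0) = (150 − j254)/(350 − j254)
|Γ| = 295/432 = 0.682
VSWR = (1 + |Γ|)/(1 − |Γ|) = 1.68/0.318

VSWR ≈ 5.29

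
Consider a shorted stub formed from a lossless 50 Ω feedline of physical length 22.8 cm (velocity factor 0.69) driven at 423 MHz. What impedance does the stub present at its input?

λ = v/f = 0.69·c / 423 MHz = 0.489 m
βl = 2π·l/λ = 2π × 0.466 = 168°
tan(βl) = -0.218
For a shorted stub, Z_in = jZ_0·tan(βl)

Z_in ≈ −j10.9 Ω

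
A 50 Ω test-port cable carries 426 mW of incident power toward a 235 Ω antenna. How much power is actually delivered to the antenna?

Γ = (235 − 50)/(235 + 50) = 0.649
|Γ|² = 0.421
P_refl = |Γ|²·P_inc = 179 mW, P_del = (1 − |Γ|²)·P_inc = 247 mW

P_delivered ≈ 247 mW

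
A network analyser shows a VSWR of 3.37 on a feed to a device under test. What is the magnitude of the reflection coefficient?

|Γ| ≈ 0.542

|Γ| = (S − 1)/(S + 1) = (3.37 − 1)/(3.37 + 1) = 2.37/4.37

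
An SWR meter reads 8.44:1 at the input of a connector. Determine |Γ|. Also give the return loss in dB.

|Γ| = (S − 1)/(S + 1) = (8.44 − 1)/(8.44 + 1) = 7.44/9.44
RL = −20·log₁₀|Γ| = −20·log₁₀(0.788)

|Γ| ≈ 0.788; return loss ≈ 2.07 dB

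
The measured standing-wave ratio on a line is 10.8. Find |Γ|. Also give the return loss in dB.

|Γ| = (S − 1)/(S + 1) = (10.8 − 1)/(10.8 + 1) = 9.8/11.8
RL = −20·log₁₀|Γ| = −20·log₁₀(0.831)

|Γ| ≈ 0.831; return loss ≈ 1.61 dB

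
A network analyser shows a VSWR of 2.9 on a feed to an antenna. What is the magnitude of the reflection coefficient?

|Γ| = (S − 1)/(S + 1) = (2.9 − 1)/(2.9 + 1) = 1.9/3.9

|Γ| ≈ 0.487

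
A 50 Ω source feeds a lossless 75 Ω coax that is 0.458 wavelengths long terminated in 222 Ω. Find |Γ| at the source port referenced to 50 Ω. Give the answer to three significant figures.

βl = 2π × 0.458 = 165°
tan(βl) = -0.27
Z_in = Z_0·(Z_L + jZ_0·tanβl)/(Z_0 + jZ_L·tanβl) = 145 + j95.9 Ω
Γ_s = (Z_in − Z_s)/(Z_in + Z_s) = (95.3 + j95.9)/(195 + j95.9), |Γ_s| = 0.621

|Γ| ≈ 0.621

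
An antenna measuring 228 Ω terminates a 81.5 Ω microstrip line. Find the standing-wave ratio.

VSWR ≈ 2.8

Γ = (228 − 81.5)/(228 + 81.5) = 0.473
VSWR = (1 + 0.473)/(1 − 0.473)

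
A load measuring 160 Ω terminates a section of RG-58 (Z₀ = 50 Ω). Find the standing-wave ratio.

VSWR ≈ 3.2

For a purely resistive load, VSWR = R_L/Z_0 or Z_0/R_L (whichever > 1) = 160/50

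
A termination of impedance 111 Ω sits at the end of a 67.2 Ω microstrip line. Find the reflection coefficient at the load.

Γ = 0.246

Γ = (Z_L − Z_0)/(Z_L + Z_0) = (111 − 67.2)/(111 + 67.2) = 43.8/178.2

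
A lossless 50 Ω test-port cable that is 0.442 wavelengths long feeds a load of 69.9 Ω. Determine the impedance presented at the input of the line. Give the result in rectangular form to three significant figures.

βl = 2π × 0.442 = 159°
tan(βl) = tan(159°) = -0.381
Z_in = Z_0·(Z_L + jZ_0·tanβl)/(Z_0 + jZ_L·tanβl)
     = 50·(69.9 − j19.1)/(50 − j26.7)

Z_in ≈ 62.3 + j14.2 Ω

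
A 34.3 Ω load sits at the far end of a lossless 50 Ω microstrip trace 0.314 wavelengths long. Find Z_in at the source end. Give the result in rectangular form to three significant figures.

Z_in ≈ 62.2 − j17.3 Ω

βl = 2π × 0.314 = 113°
tan(βl) = tan(113°) = -2.35
Z_in = Z_0·(Z_L + jZ_0·tanβl)/(Z_0 + jZ_L·tanβl)
     = 50·(34.3 − j118)/(50 − j80.6)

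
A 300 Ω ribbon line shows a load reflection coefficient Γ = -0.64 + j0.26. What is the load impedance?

Z_L = Z_0·(1 + Γ)/(1 − Γ) = 300·(0.36 + j0.26)/(1.64 − j0.26)

Z_L ≈ 56.9 + j56.6 Ω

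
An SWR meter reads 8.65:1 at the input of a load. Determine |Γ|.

|Γ| = (S − 1)/(S + 1) = (8.65 − 1)/(8.65 + 1) = 7.65/9.65

|Γ| ≈ 0.793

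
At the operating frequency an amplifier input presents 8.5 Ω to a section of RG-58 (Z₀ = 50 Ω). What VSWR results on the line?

For a purely resistive load, VSWR = R_L/Z_0 or Z_0/R_L (whichever > 1) = 50/8.5

VSWR ≈ 5.88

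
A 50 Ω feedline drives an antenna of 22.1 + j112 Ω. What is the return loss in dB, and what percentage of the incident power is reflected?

Γ = (-27.9 + j112)/(72.1 + j112), |Γ| = 0.867
RL = −20·log₁₀(0.867) = 1.24 dB
P_refl/P_inc = |Γ|² = 0.751

RL ≈ 1.24 dB; 75.1% of incident power reflected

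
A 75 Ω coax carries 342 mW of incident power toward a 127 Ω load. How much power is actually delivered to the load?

P_delivered ≈ 319 mW

Γ = (127 − 75)/(127 + 75) = 0.257
|Γ|² = 0.0663
P_refl = |Γ|²·P_inc = 22.7 mW, P_del = (1 − |Γ|²)·P_inc = 319 mW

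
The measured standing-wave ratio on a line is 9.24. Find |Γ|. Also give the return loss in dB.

|Γ| = (S − 1)/(S + 1) = (9.24 − 1)/(9.24 + 1) = 8.24/10.2
RL = −20·log₁₀|Γ| = −20·log₁₀(0.805)

|Γ| ≈ 0.805; return loss ≈ 1.89 dB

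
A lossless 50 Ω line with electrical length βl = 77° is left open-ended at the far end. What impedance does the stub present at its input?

Z_in ≈ −j11.5 Ω

tan(βl) = 4.33
For an open-ended stub, Z_in = −jZ_0·cot(βl) = −jZ_0/tan(βl)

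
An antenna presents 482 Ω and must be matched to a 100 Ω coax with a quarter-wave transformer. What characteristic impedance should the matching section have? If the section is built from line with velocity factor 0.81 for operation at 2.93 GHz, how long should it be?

Z_qwt ≈ 220 Ω; length ≈ 2.07 cm

Z_qwt = √(Z_0·R_L) = √(100 × 482) = √48200
λ = 0.81·c/f = 0.0829 m, so l = λ/4 = 0.0207 m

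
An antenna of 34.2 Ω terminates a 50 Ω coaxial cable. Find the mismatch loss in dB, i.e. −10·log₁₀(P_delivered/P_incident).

mismatch loss ≈ 0.156 dB

Γ = (34.2 − 50)/(34.2 + 50) = -0.188
|Γ|² = 0.0352, so P_del/P_inc = 1 − |Γ|² = 0.965
ML = −10·log₁₀(1 − |Γ|²)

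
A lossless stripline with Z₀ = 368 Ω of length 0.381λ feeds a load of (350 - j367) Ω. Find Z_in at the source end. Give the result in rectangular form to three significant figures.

Z_in ≈ 831 + j326 Ω

βl = 2π × 0.381 = 137°
tan(βl) = tan(137°) = -0.927
Z_in = Z_0·(Z_L + jZ_0·tanβl)/(Z_0 + jZ_L·tanβl)
     = 368·(350 − j708)/(27.7 − j325)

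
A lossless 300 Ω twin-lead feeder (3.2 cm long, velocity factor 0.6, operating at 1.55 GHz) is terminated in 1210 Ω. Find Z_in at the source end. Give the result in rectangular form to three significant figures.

Z_in ≈ 76.2 + j45.5 Ω

λ = v/f = 0.6·c / 1.55 GHz = 0.116 m
βl = 2π·l/λ = 2π × 0.276 = 99.2°
tan(βl) = tan(99.2°) = -6.17
Z_in = Z_0·(Z_L + jZ_0·tanβl)/(Z_0 + jZ_L·tanβl)
     = 300·(1210 − j1850)/(300 − j7470)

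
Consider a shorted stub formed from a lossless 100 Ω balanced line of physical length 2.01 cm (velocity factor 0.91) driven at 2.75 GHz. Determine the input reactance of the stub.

λ = v/f = 0.91·c / 2.75 GHz = 0.0993 m
βl = 2π·l/λ = 2π × 0.202 = 72.9°
tan(βl) = 3.25
For a shorted stub, Z_in = jZ_0·tan(βl)

X_in ≈ 325 Ω (inductive)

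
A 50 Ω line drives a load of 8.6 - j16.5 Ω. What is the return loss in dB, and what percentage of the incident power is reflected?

Γ = (-41.4 − j16.5)/(58.6 − j16.5), |Γ| = 0.732
RL = −20·log₁₀(0.732) = 2.71 dB
P_refl/P_inc = |Γ|² = 0.536

RL ≈ 2.71 dB; 53.6% of incident power reflected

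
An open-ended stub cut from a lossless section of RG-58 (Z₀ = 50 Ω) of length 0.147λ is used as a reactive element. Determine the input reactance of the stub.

X_in ≈ -37.8 Ω (capacitive)

βl = 2π × 0.147 = 52.9°
tan(βl) = 1.32
For an open-ended stub, Z_in = −jZ_0·cot(βl) = −jZ_0/tan(βl)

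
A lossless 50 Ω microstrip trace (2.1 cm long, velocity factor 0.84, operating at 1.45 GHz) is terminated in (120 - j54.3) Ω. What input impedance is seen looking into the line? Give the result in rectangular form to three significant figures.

Z_in ≈ 24.5 − j30.8 Ω

λ = v/f = 0.84·c / 1.45 GHz = 0.174 m
βl = 2π·l/λ = 2π × 0.121 = 43.5°
tan(βl) = tan(43.5°) = 0.949
Z_in = Z_0·(Z_L + jZ_0·tanβl)/(Z_0 + jZ_L·tanβl)
     = 50·(120 − j6.85)/(102 + j114)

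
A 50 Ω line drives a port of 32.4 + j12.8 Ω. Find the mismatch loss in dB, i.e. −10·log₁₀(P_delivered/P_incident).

mismatch loss ≈ 0.306 dB

Γ = (-17.6 + j12.8)/(82.4 + j12.8), |Γ| = 0.261
|Γ|² = 0.0681, so P_del/P_inc = 1 − |Γ|² = 0.932
ML = −10·log₁₀(1 − |Γ|²)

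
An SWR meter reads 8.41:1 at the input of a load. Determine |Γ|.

|Γ| = (S − 1)/(S + 1) = (8.41 − 1)/(8.41 + 1) = 7.41/9.41

|Γ| ≈ 0.787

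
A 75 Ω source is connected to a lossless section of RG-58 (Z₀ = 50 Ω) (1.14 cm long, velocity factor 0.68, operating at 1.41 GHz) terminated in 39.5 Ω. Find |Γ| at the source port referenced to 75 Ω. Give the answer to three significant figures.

λ = v/f = 0.68·c / 1.41 GHz = 0.145 m
βl = 2π·l/λ = 2π × 0.0788 = 28.4°
tan(βl) = 0.54
Z_in = Z_0·(Z_L + jZ_0·tanβl)/(Z_0 + jZ_L·tanβl) = 43.2 + j8.59 Ω
Γ_s = (Z_in − Z_s)/(Z_in + Z_s) = (-31.8 + j8.59)/(118 + j8.59), |Γ_s| = 0.278

|Γ| ≈ 0.278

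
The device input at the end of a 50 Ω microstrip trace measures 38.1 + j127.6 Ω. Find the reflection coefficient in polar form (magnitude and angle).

Γ = (Z_L − Z_0)/(Z_L + Z_0) = (-11.9 + j127.6)/(88.1 + j127.6)
|Γ| = 128/155 = 0.826

Γ ≈ 0.826 ∠ 40°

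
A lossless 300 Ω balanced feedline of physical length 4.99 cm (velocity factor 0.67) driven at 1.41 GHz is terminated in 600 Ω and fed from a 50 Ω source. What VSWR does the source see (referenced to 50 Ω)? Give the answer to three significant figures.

VSWR ≈ 6.2

λ = v/f = 0.67·c / 1.41 GHz = 0.143 m
βl = 2π·l/λ = 2π × 0.35 = 126°
tan(βl) = -1.38
Z_in = Z_0·(Z_L + jZ_0·tanβl)/(Z_0 + jZ_L·tanβl) = 203 + j144 Ω
Γ_s = (Z_in − Z_s)/(Z_in + Z_s) = (153 + j144)/(253 + j144), |Γ_s| = 0.722
VSWR = (1 + |Γ_s|)/(1 − |Γ_s|)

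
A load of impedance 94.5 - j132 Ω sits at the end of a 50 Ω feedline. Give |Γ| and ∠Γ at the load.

Γ ≈ 0.712 ∠ -29°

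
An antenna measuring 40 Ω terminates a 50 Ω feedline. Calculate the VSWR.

VSWR ≈ 1.25

For a purely resistive load, VSWR = R_L/Z_0 or Z_0/R_L (whichever > 1) = 50/40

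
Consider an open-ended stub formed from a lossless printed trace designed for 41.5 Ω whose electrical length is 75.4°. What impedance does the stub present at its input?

tan(βl) = 3.84
For an open-ended stub, Z_in = −jZ_0·cot(βl) = −jZ_0/tan(βl)

Z_in ≈ −j10.8 Ω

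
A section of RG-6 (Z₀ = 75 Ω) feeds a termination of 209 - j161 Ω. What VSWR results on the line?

VSWR ≈ 4.58

Γ = (Z_L − Z_0)/(Z_L + Z_0) = (134 − j161)/(284 − j161)
|Γ| = 209/326 = 0.642
VSWR = (1 + |Γ|)/(1 − |Γ|) = 1.64/0.358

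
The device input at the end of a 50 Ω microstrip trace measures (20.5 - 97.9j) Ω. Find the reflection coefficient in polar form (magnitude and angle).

Γ = (Z_L − Z_0)/(Z_L + Z_0) = (-29.5 − j97.9)/(70.5 − j97.9)
|Γ| = 102/121 = 0.848

Γ ≈ 0.848 ∠ -52.5°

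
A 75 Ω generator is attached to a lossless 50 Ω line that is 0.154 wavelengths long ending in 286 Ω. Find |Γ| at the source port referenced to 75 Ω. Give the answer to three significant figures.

βl = 2π × 0.154 = 55.4°
tan(βl) = 1.45
Z_in = Z_0·(Z_L + jZ_0·tanβl)/(Z_0 + jZ_L·tanβl) = 12.7 − j32.9 Ω
Γ_s = (Z_in − Z_s)/(Z_in + Z_s) = (-62.3 − j32.9)/(87.7 − j32.9), |Γ_s| = 0.752

|Γ| ≈ 0.752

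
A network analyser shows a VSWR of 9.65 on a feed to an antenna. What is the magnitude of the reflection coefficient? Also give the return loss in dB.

|Γ| ≈ 0.812; return loss ≈ 1.81 dB

|Γ| = (S − 1)/(S + 1) = (9.65 − 1)/(9.65 + 1) = 8.65/10.7
RL = −20·log₁₀|Γ| = −20·log₁₀(0.812)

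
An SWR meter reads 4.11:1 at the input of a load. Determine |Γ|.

|Γ| = (S − 1)/(S + 1) = (4.11 − 1)/(4.11 + 1) = 3.11/5.11

|Γ| ≈ 0.609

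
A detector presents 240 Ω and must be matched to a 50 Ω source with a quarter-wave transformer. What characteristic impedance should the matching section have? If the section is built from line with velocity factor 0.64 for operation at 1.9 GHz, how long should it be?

Z_qwt ≈ 110 Ω; length ≈ 2.53 cm

Z_qwt = √(Z_0·R_L) = √(50 × 240) = √12000
λ = 0.64·c/f = 0.101 m, so l = λ/4 = 0.0253 m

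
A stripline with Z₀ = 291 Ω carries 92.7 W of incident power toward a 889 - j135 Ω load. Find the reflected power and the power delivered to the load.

|Γ| = |(598 − j135)/(1180 − j135)| = 0.516
|Γ|² = 0.266
P_refl = |Γ|²·P_inc = 24.7 W, P_del = (1 − |Γ|²)·P_inc = 68 W

P_reflected ≈ 24.7 W; P_delivered ≈ 68 W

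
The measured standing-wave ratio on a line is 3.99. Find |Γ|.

|Γ| ≈ 0.599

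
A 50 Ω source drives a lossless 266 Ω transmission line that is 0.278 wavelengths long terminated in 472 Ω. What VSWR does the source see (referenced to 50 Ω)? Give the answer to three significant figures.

βl = 2π × 0.278 = 100°
tan(βl) = -5.63
Z_in = Z_0·(Z_L + jZ_0·tanβl)/(Z_0 + jZ_L·tanβl) = 153 + j31.9 Ω
Γ_s = (Z_in − Z_s)/(Z_in + Z_s) = (103 + j31.9)/(203 + j31.9), |Γ_s| = 0.525
VSWR = (1 + |Γ_s|)/(1 − |Γ_s|)

VSWR ≈ 3.21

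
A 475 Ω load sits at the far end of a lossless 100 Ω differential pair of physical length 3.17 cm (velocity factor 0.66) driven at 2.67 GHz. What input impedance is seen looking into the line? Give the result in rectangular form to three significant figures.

λ = v/f = 0.66·c / 2.67 GHz = 0.0742 m
βl = 2π·l/λ = 2π × 0.427 = 154°
tan(βl) = tan(154°) = -0.49
Z_in = Z_0·(Z_L + jZ_0·tanβl)/(Z_0 + jZ_L·tanβl)
     = 100·(475 − j49)/(100 − j233)

Z_in ≈ 91.8 + j165 Ω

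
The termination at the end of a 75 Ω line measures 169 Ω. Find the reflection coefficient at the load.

Γ = 0.385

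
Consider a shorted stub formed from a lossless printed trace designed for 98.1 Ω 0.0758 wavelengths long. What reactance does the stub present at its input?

βl = 2π × 0.0758 = 27.3°
tan(βl) = 0.516
For a shorted stub, Z_in = jZ_0·tan(βl)

X_in ≈ 50.6 Ω (inductive)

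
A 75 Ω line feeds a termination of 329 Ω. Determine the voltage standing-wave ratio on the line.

Γ = (329 − 75)/(329 + 75) = 0.629
VSWR = (1 + 0.629)/(1 − 0.629)

VSWR ≈ 4.39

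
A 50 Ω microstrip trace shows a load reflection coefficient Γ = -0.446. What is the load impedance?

Z_L ≈ 19.2 Ω

Z_L = Z_0·(1 + Γ)/(1 − Γ) = 50·(0.554)/(1.45)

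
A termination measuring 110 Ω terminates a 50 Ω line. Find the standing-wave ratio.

For a purely resistive load, VSWR = R_L/Z_0 or Z_0/R_L (whichever > 1) = 110/50

VSWR ≈ 2.2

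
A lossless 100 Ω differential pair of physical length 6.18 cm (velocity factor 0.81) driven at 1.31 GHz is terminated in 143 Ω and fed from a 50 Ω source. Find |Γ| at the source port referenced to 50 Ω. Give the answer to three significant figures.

λ = v/f = 0.81·c / 1.31 GHz = 0.185 m
βl = 2π·l/λ = 2π × 0.333 = 120°
tan(βl) = -1.74
Z_in = Z_0·(Z_L + jZ_0·tanβl)/(Z_0 + jZ_L·tanβl) = 80.1 + j25.3 Ω
Γ_s = (Z_in − Z_s)/(Z_in + Z_s) = (30.1 + j25.3)/(130 + j25.3), |Γ_s| = 0.297

|Γ| ≈ 0.297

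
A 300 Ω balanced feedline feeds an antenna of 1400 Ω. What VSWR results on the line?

VSWR ≈ 4.67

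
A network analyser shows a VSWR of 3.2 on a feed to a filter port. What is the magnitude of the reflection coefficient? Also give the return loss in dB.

|Γ| ≈ 0.524; return loss ≈ 5.62 dB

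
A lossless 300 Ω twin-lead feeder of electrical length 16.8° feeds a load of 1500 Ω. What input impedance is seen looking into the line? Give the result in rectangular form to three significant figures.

tan(βl) = tan(16.8°) = 0.302
Z_in = Z_0·(Z_L + jZ_0·tanβl)/(Z_0 + jZ_L·tanβl)
     = 300·(1500 + j90.6)/(300 + j453)

Z_in ≈ 499 − j663 Ω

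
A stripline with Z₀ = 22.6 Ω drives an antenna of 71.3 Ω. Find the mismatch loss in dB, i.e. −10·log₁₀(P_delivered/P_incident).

Γ = (71.3 − 22.6)/(71.3 + 22.6) = 0.519
|Γ|² = 0.269, so P_del/P_inc = 1 − |Γ|² = 0.731
ML = −10·log₁₀(1 − |Γ|²)

mismatch loss ≈ 1.36 dB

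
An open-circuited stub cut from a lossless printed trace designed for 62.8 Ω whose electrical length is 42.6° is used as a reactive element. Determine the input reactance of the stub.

tan(βl) = 0.92
For an open-circuited stub, Z_in = −jZ_0·cot(βl) = −jZ_0/tan(βl)

X_in ≈ -68.3 Ω (capacitive)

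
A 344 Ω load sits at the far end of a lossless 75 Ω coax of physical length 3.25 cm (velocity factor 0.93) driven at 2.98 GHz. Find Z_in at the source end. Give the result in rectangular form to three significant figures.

λ = v/f = 0.93·c / 2.98 GHz = 0.0936 m
βl = 2π·l/λ = 2π × 0.347 = 125°
tan(βl) = tan(125°) = -1.43
Z_in = Z_0·(Z_L + jZ_0·tanβl)/(Z_0 + jZ_L·tanβl)
     = 75·(344 − j107)/(75 − j492)

Z_in ≈ 23.8 + j48.8 Ω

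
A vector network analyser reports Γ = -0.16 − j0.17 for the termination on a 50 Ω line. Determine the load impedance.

Z_L = Z_0·(1 + Γ)/(1 − Γ) = 50·(0.84 − j0.17)/(1.16 + j0.17)

Z_L ≈ 34.4 − j12.4 Ω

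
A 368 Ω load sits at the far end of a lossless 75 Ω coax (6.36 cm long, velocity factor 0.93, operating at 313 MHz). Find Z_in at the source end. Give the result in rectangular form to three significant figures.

Z_in ≈ 69 − j127 Ω

λ = v/f = 0.93·c / 313 MHz = 0.891 m
βl = 2π·l/λ = 2π × 0.0714 = 25.7°
tan(βl) = tan(25.7°) = 0.481
Z_in = Z_0·(Z_L + jZ_0·tanβl)/(Z_0 + jZ_L·tanβl)
     = 75·(368 + j36.1)/(75 + j177)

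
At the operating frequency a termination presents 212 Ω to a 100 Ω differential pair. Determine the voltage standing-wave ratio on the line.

Γ = (212 − 100)/(212 + 100) = 0.359
VSWR = (1 + 0.359)/(1 − 0.359)

VSWR ≈ 2.12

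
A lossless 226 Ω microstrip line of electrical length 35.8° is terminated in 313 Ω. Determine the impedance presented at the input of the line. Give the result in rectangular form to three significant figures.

Z_in ≈ 238 − j74.9 Ω

tan(βl) = tan(35.8°) = 0.721
Z_in = Z_0·(Z_L + jZ_0·tanβl)/(Z_0 + jZ_L·tanβl)
     = 226·(313 + j163)/(226 + j226)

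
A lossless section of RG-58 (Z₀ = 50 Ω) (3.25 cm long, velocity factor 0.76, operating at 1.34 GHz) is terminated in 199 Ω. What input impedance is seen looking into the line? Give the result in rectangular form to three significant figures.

λ = v/f = 0.76·c / 1.34 GHz = 0.17 m
βl = 2π·l/λ = 2π × 0.191 = 68.8°
tan(βl) = tan(68.8°) = 2.57
Z_in = Z_0·(Z_L + jZ_0·tanβl)/(Z_0 + jZ_L·tanβl)
     = 50·(199 + j129)/(50 + j512)

Z_in ≈ 14.3 − j18 Ω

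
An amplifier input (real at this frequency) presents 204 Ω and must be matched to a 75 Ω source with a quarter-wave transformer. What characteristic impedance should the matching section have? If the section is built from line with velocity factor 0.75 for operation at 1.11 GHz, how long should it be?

Z_qwt ≈ 124 Ω; length ≈ 5.07 cm

Z_qwt = √(Z_0·R_L) = √(75 × 204) = √15300
λ = 0.75·c/f = 0.203 m, so l = λ/4 = 0.0507 m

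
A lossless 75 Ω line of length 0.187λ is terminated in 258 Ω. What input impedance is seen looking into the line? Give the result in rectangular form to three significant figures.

Z_in ≈ 25.2 − j28.3 Ω

βl = 2π × 0.187 = 67.3°
tan(βl) = tan(67.3°) = 2.39
Z_in = Z_0·(Z_L + jZ_0·tanβl)/(Z_0 + jZ_L·tanβl)
     = 75·(258 + j179)/(75 + j617)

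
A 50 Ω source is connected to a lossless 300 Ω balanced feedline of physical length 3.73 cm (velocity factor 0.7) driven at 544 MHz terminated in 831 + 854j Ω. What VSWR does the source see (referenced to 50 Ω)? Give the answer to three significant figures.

VSWR ≈ 29.7

λ = v/f = 0.7·c / 544 MHz = 0.386 m
βl = 2π·l/λ = 2π × 0.0966 = 34.8°
tan(βl) = 0.695
Z_in = Z_0·(Z_L + jZ_0·tanβl)/(Z_0 + jZ_L·tanβl) = 265 − j566 Ω
Γ_s = (Z_in − Z_s)/(Z_in + Z_s) = (215 − j566)/(315 − j566), |Γ_s| = 0.935
VSWR = (1 + |Γ_s|)/(1 − |Γ_s|)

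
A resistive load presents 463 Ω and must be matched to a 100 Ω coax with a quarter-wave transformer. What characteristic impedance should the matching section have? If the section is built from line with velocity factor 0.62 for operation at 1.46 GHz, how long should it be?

Z_qwt = √(Z_0·R_L) = √(100 × 463) = √46300
λ = 0.62·c/f = 0.127 m, so l = λ/4 = 0.0318 m

Z_qwt ≈ 215 Ω; length ≈ 3.18 cm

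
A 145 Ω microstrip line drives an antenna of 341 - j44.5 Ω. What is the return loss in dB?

Γ = (196 − j44.5)/(486 − j44.5), |Γ| = 0.412
RL = −20·log₁₀|Γ| = −20·log₁₀(0.412)

RL ≈ 7.71 dB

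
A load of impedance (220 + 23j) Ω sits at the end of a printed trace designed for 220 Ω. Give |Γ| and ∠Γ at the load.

Γ ≈ 0.0522 ∠ 87°

Γ = (Z_L − Z_0)/(Z_L + Z_0) = (0 + j23)/(440 + j23)
|Γ| = 23/441 = 0.0522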